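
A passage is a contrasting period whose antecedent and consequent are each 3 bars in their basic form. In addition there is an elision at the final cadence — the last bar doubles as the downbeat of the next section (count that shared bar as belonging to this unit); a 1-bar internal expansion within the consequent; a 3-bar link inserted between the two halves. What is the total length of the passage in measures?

Basic contrasting period: 3 + 3 = 6 bars.
6 (basic form) + 1 (internal expansion) + 3 (link) = 10.
The elision shares a bar with the next section but does not change this unit's count.

10 measures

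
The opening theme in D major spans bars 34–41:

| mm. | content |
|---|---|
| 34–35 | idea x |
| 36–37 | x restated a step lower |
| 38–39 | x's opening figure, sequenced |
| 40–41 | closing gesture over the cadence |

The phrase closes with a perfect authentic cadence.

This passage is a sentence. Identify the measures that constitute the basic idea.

The presentation of a sentence is the basic idea (measures 34–35) plus its repetition (mm. 36-37); the basic idea is therefore mm. 34–35.

measures 34–35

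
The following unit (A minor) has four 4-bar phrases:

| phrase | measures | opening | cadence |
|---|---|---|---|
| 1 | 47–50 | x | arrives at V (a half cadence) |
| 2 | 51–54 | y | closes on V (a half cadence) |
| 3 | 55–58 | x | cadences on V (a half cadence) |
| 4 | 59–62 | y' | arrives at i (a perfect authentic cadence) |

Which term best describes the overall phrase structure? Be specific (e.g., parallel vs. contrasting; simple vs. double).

Four phrases in two halves: the first half (mm. 47–54) ends with a half cadence, the second (mm. 55-62) with a perfect authentic cadence — a large antecedent–consequent pair, i.e. a double period.
Phrase 3 begins with the same material as phrase 1, making it parallel.

parallel double period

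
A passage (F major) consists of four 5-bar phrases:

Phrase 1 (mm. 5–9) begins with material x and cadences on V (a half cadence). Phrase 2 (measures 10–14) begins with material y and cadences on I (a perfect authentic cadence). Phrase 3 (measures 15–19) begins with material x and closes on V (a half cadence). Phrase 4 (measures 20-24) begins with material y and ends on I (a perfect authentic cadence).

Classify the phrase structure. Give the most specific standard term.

repeated period

The cadence pattern HC–PAC–HC–PAC is weak–strong twice, and phrases 3–4 restate phrases 1–2: a period heard twice, not a double period (which would end weakly at phrase 2).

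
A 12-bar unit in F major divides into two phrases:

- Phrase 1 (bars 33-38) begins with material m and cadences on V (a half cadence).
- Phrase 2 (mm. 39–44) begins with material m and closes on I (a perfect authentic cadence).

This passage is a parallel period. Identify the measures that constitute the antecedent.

The antecedent is the phrase ending with the weaker cadence (half cadence, phrase 1) and the consequent the one ending more conclusively (perfect authentic cadence, phrase 2); the antecedent is measures 33-38.

measures 33–38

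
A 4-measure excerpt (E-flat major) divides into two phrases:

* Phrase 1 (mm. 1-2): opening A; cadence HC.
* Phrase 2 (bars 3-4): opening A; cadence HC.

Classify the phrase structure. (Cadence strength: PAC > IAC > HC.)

Both phrases have the same opening (A) and the same cadence (half cadence): the second is a restatement, not a consequent, so this is a repeated phrase rather than a period.

repeated phrase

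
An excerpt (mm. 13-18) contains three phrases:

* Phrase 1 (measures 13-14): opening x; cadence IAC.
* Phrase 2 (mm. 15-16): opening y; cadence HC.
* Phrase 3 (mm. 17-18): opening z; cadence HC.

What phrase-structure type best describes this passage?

The final phrase closes with a half cadence, which is not stronger than the preceding half cadence; the 3 phrases lack an overall antecedent–consequent design and so form a phrase group.

phrase group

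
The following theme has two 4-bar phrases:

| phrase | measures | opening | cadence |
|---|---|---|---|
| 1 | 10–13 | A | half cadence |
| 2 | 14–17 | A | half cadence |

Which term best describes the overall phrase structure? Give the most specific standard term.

Both phrases have the same opening (A) and the same cadence (half cadence): the second is a restatement, not a consequent, so this is a repeated phrase rather than a period.

repeated phrase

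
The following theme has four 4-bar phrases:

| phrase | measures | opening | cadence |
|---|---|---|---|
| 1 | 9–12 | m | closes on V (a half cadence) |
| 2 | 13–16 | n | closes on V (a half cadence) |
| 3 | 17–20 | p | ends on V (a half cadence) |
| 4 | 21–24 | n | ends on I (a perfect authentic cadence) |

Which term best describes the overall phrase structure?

Four phrases in two halves: the first half (mm. 9–16) ends with a half cadence, the second (measures 17–24) with a perfect authentic cadence — a large antecedent–consequent pair, i.e. a double period.
Phrase 3 begins with different material from phrase 1, making it contrasting.

contrasting double period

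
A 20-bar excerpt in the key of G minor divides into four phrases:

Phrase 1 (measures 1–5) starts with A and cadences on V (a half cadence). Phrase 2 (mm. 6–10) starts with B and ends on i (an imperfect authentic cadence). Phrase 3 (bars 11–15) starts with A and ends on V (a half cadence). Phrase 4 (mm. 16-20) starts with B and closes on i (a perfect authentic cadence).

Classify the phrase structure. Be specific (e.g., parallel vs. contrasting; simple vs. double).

Four phrases in two halves: the first half (measures 1–10) ends with an imperfect authentic cadence, the second (bars 11-20) with a perfect authentic cadence — a large antecedent–consequent pair, i.e. a double period.
Phrase 3 begins with the same material as phrase 1, making it parallel.

parallel double period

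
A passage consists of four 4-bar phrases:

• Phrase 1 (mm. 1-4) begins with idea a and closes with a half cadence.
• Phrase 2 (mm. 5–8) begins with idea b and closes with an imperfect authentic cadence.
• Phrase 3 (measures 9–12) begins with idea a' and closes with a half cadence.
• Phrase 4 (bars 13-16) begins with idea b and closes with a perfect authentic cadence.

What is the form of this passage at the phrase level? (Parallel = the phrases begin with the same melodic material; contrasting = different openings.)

Four phrases in two halves: the first half (mm. 1-8) ends with an imperfect authentic cadence, the second (bars 9-16) with a perfect authentic cadence — a large antecedent–consequent pair, i.e. a double period.
Phrase 3 begins with the same material as phrase 1, making it parallel.

parallel double period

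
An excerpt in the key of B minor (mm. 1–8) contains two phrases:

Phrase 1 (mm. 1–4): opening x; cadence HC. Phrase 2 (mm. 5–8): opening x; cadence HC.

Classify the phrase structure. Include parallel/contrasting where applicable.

Both phrases have the same opening (x) and the same cadence (half cadence): the second is a restatement, not a consequent, so this is a repeated phrase rather than a period.

repeated phrase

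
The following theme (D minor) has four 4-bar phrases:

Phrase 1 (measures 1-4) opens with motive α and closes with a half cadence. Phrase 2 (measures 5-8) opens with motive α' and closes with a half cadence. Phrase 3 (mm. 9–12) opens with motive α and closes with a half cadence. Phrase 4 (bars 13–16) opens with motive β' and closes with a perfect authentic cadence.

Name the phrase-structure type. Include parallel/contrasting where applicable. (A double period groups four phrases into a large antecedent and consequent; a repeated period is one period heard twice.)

parallel double period

Four phrases in two halves: the first half (mm. 1-8) ends with a half cadence, the second (bars 9–16) with a perfect authentic cadence — a large antecedent–consequent pair, i.e. a double period.
Phrase 3 begins with the same material as phrase 1, making it parallel.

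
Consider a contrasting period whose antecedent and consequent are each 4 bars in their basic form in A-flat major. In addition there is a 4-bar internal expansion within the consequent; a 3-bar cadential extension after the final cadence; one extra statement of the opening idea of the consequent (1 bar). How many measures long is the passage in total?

16 measures

Basic contrasting period: 4 + 4 = 8 bars.
8 (basic form) + 4 (internal expansion) + 3 (cadential extension) + 1 (extra statement) = 16.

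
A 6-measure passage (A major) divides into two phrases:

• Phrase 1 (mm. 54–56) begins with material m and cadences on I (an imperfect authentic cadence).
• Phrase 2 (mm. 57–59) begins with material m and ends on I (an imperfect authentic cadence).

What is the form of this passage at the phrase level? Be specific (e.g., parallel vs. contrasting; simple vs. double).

Both phrases have the same opening (m) and the same cadence (imperfect authentic cadence): the second is a restatement, not a consequent, so this is a repeated phrase rather than a period.

repeated phrase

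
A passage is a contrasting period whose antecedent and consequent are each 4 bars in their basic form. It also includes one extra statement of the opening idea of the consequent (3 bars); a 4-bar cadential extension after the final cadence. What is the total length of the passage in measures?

Basic contrasting period: 4 + 4 = 8 bars.
8 (basic form) + 3 (extra statement) + 4 (cadential extension) = 15.

15 measures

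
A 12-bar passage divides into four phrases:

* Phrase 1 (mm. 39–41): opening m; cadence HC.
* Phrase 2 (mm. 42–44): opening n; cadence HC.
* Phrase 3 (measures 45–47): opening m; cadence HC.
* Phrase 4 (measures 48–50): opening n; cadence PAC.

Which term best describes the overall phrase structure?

Four phrases in two halves: the first half (bars 39–44) ends with a half cadence, the second (bars 45-50) with a perfect authentic cadence — a large antecedent–consequent pair, i.e. a double period.
Phrase 3 begins with the same material as phrase 1, making it parallel.

parallel double period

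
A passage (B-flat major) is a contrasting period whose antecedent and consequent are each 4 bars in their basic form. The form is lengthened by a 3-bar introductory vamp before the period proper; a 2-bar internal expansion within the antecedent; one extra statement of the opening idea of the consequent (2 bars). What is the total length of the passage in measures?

15 measures

Basic contrasting period: 4 + 4 = 8 bars.
8 (basic form) + 3 (introduction) + 2 (internal expansion) + 2 (extra statement) = 15.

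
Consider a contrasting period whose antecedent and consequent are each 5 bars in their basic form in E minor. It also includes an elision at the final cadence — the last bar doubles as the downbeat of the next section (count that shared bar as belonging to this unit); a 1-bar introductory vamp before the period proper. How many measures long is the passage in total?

11 measures

Basic contrasting period: 5 + 5 = 10 bars.
10 (basic form) + 1 (introduction) = 11.
The elision shares a bar with the next section but does not change this unit's count.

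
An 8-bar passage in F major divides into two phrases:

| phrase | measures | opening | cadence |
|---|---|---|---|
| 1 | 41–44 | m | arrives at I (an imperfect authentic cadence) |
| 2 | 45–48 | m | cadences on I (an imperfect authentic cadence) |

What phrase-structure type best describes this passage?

Both phrases have the same opening (m) and the same cadence (imperfect authentic cadence): the second is a restatement, not a consequent, so this is a repeated phrase rather than a period.

repeated phrase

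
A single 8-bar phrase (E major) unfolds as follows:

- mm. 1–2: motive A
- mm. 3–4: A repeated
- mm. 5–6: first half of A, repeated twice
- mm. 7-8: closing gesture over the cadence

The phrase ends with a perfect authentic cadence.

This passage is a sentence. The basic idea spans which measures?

measures 1–2

The presentation of a sentence is the basic idea (mm. 1-2) plus its repetition (measures 3-4); the basic idea is therefore bars 1–2.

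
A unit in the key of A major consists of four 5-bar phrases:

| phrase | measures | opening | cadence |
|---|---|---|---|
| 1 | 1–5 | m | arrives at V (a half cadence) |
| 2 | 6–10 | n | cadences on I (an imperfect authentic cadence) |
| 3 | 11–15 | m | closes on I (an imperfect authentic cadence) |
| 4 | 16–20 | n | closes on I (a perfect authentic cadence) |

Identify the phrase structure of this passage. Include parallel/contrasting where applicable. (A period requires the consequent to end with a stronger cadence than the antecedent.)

parallel double period

Four phrases in two halves: the first half (mm. 1-10) ends with an imperfect authentic cadence, the second (mm. 11–20) with a perfect authentic cadence — a large antecedent–consequent pair, i.e. a double period.
Phrase 3 begins with the same material as phrase 1, making it parallel.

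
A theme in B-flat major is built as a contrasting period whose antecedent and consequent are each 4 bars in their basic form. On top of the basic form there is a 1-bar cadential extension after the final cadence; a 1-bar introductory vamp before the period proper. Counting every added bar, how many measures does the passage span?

10 measures

Basic contrasting period: 4 + 4 = 8 bars.
8 (basic form) + 1 (cadential extension) + 1 (introduction) = 10.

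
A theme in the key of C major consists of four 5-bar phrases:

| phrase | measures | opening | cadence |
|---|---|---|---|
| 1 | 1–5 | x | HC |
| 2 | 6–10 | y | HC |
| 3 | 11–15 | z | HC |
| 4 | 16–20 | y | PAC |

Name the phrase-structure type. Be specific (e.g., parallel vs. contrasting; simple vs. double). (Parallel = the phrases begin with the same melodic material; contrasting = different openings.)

contrasting double period

Four phrases in two halves: the first half (mm. 1–10) ends with a half cadence, the second (bars 11–20) with a perfect authentic cadence — a large antecedent–consequent pair, i.e. a double period.
Phrase 3 begins with different material from phrase 1, making it contrasting.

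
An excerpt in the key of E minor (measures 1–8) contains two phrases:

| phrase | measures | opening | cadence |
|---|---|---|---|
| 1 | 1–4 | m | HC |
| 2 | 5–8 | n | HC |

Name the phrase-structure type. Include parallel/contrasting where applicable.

The second phrase closes with a half cadence, which is not stronger than the first phrase's half cadence; without a weak→strong cadential pair there is no antecedent–consequent relationship, so this is a phrase group rather than a period.

phrase group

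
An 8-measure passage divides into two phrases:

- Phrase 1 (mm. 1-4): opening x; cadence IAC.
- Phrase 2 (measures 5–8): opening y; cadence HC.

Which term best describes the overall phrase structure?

The second phrase closes with a half cadence, which is not stronger than the first phrase's imperfect authentic cadence; without a weak→strong cadential pair there is no antecedent–consequent relationship, so this is a phrase group rather than a period.

phrase group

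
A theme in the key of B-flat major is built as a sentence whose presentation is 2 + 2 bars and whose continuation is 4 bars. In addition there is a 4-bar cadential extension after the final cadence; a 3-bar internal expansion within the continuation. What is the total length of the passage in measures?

Basic sentence: 2 + 2 + 4 = 8 bars.
8 (basic form) + 4 (cadential extension) + 3 (internal expansion) = 15.

15 measures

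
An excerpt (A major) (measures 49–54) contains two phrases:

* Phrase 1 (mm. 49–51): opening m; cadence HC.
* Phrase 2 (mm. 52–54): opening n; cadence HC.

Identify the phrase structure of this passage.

The second phrase closes with a half cadence, which is not stronger than the first phrase's half cadence; without a weak→strong cadential pair there is no antecedent–consequent relationship, so this is a phrase group rather than a period.

phrase group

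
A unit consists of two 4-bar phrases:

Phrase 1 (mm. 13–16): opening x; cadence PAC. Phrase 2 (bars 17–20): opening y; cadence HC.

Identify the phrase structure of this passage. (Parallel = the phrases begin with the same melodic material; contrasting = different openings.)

The second phrase closes with a half cadence, which is not stronger than the first phrase's perfect authentic cadence; without a weak→strong cadential pair there is no antecedent–consequent relationship, so this is a phrase group rather than a period.

phrase group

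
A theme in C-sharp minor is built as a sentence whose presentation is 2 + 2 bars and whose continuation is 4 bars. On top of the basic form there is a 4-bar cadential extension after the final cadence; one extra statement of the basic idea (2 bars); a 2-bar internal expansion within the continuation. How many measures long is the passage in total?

Basic sentence: 2 + 2 + 4 = 8 bars.
8 (basic form) + 4 (cadential extension) + 2 (extra statement) + 2 (internal expansion) = 16.

16 measures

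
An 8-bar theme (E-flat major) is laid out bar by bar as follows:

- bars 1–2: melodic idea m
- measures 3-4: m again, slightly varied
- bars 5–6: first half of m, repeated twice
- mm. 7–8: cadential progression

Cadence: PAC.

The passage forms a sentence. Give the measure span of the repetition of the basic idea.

measures 3–4

The presentation of a sentence is the basic idea (mm. 1–2) plus its repetition (measures 3–4); the repetition of the basic idea is therefore mm. 3–4.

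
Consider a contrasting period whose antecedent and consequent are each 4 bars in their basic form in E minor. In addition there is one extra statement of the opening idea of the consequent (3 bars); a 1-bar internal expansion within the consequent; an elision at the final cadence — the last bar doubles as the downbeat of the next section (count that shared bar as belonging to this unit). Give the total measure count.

Basic contrasting period: 4 + 4 = 8 bars.
8 (basic form) + 3 (extra statement) + 1 (internal expansion) = 12.
The elision shares a bar with the next section but does not change this unit's count.

12 measures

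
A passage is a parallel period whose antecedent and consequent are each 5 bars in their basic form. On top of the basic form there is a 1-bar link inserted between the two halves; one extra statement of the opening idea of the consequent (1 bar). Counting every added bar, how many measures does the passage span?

Basic parallel period: 5 + 5 = 10 bars.
10 (basic form) + 1 (link) + 1 (extra statement) = 12.

12 measures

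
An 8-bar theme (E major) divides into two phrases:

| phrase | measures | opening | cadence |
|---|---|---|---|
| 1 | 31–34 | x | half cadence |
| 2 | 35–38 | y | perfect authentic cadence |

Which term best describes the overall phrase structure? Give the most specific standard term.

Phrase 1 ends with a half cadence (weaker) and phrase 2 with a perfect authentic cadence (stronger): antecedent + consequent = a period.
The two phrases open with different material (x / y), so the period is contrasting.

contrasting period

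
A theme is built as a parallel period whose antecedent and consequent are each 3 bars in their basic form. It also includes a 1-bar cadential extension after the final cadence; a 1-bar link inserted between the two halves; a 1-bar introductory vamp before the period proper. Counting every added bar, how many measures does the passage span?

9 measures

Basic parallel period: 3 + 3 = 6 bars.
6 (basic form) + 1 (cadential extension) + 1 (link) + 1 (introduction) = 9.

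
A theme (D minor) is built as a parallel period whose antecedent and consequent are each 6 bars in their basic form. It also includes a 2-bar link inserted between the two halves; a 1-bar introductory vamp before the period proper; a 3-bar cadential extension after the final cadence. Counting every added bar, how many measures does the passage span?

18 measures

Basic parallel period: 6 + 6 = 12 bars.
12 (basic form) + 2 (link) + 1 (introduction) + 3 (cadential extension) = 18.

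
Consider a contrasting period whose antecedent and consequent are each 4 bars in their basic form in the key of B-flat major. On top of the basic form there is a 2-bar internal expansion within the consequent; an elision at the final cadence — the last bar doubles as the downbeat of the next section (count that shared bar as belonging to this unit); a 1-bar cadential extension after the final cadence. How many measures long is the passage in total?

Basic contrasting period: 4 + 4 = 8 bars.
8 (basic form) + 2 (internal expansion) + 1 (cadential extension) = 11.
The elision shares a bar with the next section but does not change this unit's count.

11 measures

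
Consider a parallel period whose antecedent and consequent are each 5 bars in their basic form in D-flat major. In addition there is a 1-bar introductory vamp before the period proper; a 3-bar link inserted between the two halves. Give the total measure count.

14 measures

Basic parallel period: 5 + 5 = 10 bars.
10 (basic form) + 1 (introduction) + 3 (link) = 14.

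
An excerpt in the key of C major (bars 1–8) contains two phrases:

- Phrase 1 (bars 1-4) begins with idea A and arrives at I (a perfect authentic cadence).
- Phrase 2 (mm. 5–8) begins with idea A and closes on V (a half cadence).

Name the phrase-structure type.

phrase group

The second phrase closes with a half cadence, which is not stronger than the first phrase's perfect authentic cadence; without a weak→strong cadential pair there is no antecedent–consequent relationship, so this is a phrase group rather than a period.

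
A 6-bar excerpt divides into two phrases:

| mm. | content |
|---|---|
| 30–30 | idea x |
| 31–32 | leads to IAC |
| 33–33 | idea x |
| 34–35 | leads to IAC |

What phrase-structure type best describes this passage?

Both phrases have the same opening (x) and the same cadence (imperfect authentic cadence): the second is a restatement, not a consequent, so this is a repeated phrase rather than a period.

repeated phrase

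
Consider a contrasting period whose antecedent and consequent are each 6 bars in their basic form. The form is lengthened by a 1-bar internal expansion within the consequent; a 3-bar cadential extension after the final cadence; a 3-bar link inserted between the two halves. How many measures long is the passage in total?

19 measures

Basic contrasting period: 6 + 6 = 12 bars.
12 (basic form) + 1 (internal expansion) + 3 (cadential extension) + 3 (link) = 19.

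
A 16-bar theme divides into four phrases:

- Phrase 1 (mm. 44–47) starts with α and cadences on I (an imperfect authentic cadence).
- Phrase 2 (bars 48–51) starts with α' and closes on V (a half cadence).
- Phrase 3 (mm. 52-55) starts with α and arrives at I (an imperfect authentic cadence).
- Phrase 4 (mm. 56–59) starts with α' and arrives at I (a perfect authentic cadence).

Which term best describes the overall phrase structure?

Four phrases in two halves: the first half (bars 44-51) ends with a half cadence, the second (measures 52–59) with a perfect authentic cadence — a large antecedent–consequent pair, i.e. a double period.
Phrase 3 begins with the same material as phrase 1, making it parallel.

parallel double period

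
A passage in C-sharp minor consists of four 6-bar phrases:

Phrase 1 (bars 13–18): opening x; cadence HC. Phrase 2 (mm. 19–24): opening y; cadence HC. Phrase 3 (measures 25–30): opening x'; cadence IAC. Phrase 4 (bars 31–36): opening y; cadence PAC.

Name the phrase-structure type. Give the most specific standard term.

Four phrases in two halves: the first half (mm. 13–24) ends with a half cadence, the second (bars 25-36) with a perfect authentic cadence — a large antecedent–consequent pair, i.e. a double period.
Phrase 3 begins with the same material as phrase 1, making it parallel.

parallel double period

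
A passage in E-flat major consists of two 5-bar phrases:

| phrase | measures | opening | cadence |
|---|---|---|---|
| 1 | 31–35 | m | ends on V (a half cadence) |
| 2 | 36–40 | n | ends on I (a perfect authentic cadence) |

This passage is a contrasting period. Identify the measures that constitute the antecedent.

The antecedent is the phrase ending with the weaker cadence (half cadence, phrase 1) and the consequent the one ending more conclusively (perfect authentic cadence, phrase 2); the antecedent is mm. 31-35.

measures 31–35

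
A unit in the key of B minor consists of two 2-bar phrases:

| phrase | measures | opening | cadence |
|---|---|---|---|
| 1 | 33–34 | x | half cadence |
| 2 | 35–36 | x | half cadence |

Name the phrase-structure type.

Both phrases have the same opening (x) and the same cadence (half cadence): the second is a restatement, not a consequent, so this is a repeated phrase rather than a period.

repeated phrase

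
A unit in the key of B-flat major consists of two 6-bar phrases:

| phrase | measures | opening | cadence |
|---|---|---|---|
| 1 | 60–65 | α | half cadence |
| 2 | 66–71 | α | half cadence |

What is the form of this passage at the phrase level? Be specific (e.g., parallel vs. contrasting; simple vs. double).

Both phrases have the same opening (α) and the same cadence (half cadence): the second is a restatement, not a consequent, so this is a repeated phrase rather than a period.

repeated phrase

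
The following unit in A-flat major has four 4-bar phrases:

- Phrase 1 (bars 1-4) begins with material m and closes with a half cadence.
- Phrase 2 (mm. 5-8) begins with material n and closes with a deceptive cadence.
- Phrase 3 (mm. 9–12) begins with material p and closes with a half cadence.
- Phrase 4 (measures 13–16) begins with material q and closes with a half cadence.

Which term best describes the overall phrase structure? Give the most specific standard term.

phrase group

Phrase 4 ends with a half cadence, no stronger than phrase 2's deceptive cadence, so the four phrases do not form a double period; nor do phrases 3–4 duplicate 1–2, so it is not a repeated period. With no phrase reaching a conclusive cadence, the passage is a phrase group.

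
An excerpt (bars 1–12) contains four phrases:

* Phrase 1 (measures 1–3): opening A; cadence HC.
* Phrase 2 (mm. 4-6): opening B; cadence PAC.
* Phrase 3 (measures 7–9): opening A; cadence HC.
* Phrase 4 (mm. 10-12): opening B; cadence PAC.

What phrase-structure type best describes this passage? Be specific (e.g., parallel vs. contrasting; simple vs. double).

The cadence pattern HC–PAC–HC–PAC is weak–strong twice, and phrases 3–4 restate phrases 1–2: a period heard twice, not a double period (which would end weakly at phrase 2).

repeated period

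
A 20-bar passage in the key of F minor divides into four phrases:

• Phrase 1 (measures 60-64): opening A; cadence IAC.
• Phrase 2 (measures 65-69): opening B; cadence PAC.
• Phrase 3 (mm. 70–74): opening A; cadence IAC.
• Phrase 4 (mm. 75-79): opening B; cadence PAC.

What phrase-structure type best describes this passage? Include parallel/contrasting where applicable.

repeated period

The cadence pattern IAC–PAC–IAC–PAC is weak–strong twice, and phrases 3–4 restate phrases 1–2: a period heard twice, not a double period (which would end weakly at phrase 2).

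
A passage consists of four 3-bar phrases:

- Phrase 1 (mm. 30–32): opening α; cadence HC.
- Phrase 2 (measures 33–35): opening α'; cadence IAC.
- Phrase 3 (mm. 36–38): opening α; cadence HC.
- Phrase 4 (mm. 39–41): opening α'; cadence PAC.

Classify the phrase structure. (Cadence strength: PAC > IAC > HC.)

Four phrases in two halves: the first half (mm. 30–35) ends with an imperfect authentic cadence, the second (mm. 36–41) with a perfect authentic cadence — a large antecedent–consequent pair, i.e. a double period.
Phrase 3 begins with the same material as phrase 1, making it parallel.

parallel double period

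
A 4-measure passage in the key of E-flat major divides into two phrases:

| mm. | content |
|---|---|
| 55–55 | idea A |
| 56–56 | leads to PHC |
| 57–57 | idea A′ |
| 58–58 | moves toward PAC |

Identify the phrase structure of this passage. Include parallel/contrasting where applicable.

Phrase 1 ends with a Phrygian half cadence (weaker) and phrase 2 with a perfect authentic cadence (stronger): antecedent + consequent = a period.
The two phrases open with the same material (A / A′), so the period is parallel.

parallel period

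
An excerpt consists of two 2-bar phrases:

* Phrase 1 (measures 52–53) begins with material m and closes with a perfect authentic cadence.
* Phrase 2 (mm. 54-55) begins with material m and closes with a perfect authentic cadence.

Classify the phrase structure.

repeated phrase

Both phrases have the same opening (m) and the same cadence (perfect authentic cadence): the second is a restatement, not a consequent, so this is a repeated phrase rather than a period.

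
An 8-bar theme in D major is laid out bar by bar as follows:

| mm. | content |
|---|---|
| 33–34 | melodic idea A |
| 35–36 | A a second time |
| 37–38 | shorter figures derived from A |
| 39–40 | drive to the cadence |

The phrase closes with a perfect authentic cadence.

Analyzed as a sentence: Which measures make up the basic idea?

measures 33–34

The presentation of a sentence is the basic idea (mm. 33–34) plus its repetition (mm. 35–36); the basic idea is therefore mm. 33–34.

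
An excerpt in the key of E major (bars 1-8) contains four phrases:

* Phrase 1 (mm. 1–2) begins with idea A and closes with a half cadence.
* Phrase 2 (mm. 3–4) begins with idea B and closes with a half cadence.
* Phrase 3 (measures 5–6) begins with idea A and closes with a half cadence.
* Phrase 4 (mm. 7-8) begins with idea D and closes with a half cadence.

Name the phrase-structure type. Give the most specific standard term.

Phrase 4 ends with a half cadence, no stronger than phrase 2's half cadence, so the four phrases do not form a double period; nor do phrases 3–4 duplicate 1–2, so it is not a repeated period. With no phrase reaching a conclusive cadence, the passage is a phrase group.

phrase group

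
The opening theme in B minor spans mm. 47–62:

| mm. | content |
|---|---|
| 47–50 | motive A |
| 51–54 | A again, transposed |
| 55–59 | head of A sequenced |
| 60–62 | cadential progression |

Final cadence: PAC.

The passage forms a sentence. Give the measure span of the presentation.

The presentation of a sentence is the basic idea (bars 47-50) plus its repetition (mm. 51-54); the presentation is therefore mm. 47–54.

measures 47–54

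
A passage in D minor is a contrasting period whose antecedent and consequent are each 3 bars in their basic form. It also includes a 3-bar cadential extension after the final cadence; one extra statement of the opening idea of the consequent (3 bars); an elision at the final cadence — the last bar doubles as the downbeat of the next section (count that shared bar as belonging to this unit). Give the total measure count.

Basic contrasting period: 3 + 3 = 6 bars.
6 (basic form) + 3 (cadential extension) + 3 (extra statement) = 12.
The elision shares a bar with the next section but does not change this unit's count.

12 measures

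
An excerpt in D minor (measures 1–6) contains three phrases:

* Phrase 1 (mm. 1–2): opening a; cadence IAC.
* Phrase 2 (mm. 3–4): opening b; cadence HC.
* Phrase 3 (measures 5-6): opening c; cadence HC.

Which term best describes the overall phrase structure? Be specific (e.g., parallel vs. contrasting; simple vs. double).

phrase group

The final phrase closes with a half cadence, which is not stronger than the preceding half cadence; the 3 phrases lack an overall antecedent–consequent design and so form a phrase group.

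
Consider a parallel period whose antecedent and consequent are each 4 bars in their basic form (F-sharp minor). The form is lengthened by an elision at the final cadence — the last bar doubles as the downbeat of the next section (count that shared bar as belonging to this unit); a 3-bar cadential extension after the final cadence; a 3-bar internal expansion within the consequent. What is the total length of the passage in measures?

14 measures

Basic parallel period: 4 + 4 = 8 bars.
8 (basic form) + 3 (cadential extension) + 3 (internal expansion) = 14.
The elision shares a bar with the next section but does not change this unit's count.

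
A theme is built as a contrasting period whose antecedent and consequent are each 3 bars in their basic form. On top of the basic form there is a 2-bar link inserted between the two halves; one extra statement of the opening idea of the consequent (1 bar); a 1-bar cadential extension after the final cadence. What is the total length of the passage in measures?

10 measures

Basic contrasting period: 3 + 3 = 6 bars.
6 (basic form) + 2 (link) + 1 (extra statement) + 1 (cadential extension) = 10.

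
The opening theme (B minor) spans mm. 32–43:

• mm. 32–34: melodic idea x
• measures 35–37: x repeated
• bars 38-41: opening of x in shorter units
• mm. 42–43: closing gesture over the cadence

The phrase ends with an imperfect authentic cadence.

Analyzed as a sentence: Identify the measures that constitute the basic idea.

measures 32–34

The presentation of a sentence is the basic idea (mm. 32–34) plus its repetition (mm. 35–37); the basic idea is therefore measures 32–34.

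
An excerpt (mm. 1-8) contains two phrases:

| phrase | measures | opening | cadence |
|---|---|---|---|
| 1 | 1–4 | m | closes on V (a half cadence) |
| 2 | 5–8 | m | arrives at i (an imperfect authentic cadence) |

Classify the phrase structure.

parallel period

Phrase 1 ends with a half cadence (weaker) and phrase 2 with an imperfect authentic cadence (stronger): antecedent + consequent = a period.
The two phrases open with the same material (m / m), so the period is parallel.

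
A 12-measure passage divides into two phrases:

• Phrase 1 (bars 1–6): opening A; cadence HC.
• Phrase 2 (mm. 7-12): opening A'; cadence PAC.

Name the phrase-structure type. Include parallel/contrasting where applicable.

Phrase 1 ends with a half cadence (weaker) and phrase 2 with a perfect authentic cadence (stronger): antecedent + consequent = a period.
The two phrases open with the same material (A / A'), so the period is parallel.

parallel period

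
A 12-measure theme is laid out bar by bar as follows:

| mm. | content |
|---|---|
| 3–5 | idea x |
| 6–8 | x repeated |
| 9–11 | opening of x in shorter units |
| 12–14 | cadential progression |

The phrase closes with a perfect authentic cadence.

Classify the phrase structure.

Basic idea (measures 3-5) + its repetition (measures 6-8) form the presentation; fragmentation and cadence (measures 9–14) form the continuation — the 12-bar whole is a sentence.

sentence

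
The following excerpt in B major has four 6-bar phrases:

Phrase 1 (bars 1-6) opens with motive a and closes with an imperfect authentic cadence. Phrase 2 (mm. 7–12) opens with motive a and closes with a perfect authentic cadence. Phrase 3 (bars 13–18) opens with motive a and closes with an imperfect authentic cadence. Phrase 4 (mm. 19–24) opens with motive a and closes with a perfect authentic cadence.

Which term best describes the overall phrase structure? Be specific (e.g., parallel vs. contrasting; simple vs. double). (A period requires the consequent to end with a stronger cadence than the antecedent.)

repeated period

The cadence pattern IAC–PAC–IAC–PAC is weak–strong twice, and phrases 3–4 restate phrases 1–2: a period heard twice, not a double period (which would end weakly at phrase 2).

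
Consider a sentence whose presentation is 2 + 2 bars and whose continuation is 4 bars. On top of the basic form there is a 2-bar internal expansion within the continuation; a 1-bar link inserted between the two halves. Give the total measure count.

Basic sentence: 2 + 2 + 4 = 8 bars.
8 (basic form) + 2 (internal expansion) + 1 (link) = 11.

11 measures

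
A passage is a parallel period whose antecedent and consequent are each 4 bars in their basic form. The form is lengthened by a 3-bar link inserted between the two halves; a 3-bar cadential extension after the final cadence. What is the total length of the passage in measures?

Basic parallel period: 4 + 4 = 8 bars.
8 (basic form) + 3 (link) + 3 (cadential extension) = 14.

14 measures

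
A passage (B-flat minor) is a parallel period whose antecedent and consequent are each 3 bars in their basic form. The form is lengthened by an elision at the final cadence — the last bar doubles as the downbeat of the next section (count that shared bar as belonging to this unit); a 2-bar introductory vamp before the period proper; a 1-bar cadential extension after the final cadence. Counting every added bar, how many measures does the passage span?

9 measures

Basic parallel period: 3 + 3 = 6 bars.
6 (basic form) + 2 (introduction) + 1 (cadential extension) = 9.
The elision shares a bar with the next section but does not change this unit's count.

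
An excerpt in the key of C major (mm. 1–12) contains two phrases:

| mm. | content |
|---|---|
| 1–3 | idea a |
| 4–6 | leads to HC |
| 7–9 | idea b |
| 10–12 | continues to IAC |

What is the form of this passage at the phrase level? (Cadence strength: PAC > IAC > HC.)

Phrase 1 ends with a half cadence (weaker) and phrase 2 with an imperfect authentic cadence (stronger): antecedent + consequent = a period.
The two phrases open with different material (a / b), so the period is contrasting.

contrasting period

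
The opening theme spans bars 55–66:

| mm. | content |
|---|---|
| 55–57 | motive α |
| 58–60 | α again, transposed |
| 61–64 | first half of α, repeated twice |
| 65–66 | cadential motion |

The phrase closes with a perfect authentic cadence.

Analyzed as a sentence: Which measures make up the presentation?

measures 55–60

The presentation of a sentence is the basic idea (mm. 55–57) plus its repetition (mm. 58-60); the presentation is therefore mm. 55–60.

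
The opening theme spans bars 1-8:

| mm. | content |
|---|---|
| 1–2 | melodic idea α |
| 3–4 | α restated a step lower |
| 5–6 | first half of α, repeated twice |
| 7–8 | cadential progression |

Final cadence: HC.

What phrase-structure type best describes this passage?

sentence

Basic idea (mm. 1–2) + its repetition (mm. 3-4) form the presentation; fragmentation and cadence (mm. 5–8) form the continuation — the 8-bar whole is a sentence.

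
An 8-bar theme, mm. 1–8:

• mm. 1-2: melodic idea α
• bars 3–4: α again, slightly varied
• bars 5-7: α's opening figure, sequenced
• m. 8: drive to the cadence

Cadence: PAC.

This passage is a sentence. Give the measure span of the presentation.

The presentation of a sentence is the basic idea (bars 1–2) plus its repetition (measures 3–4); the presentation is therefore mm. 1–4.

measures 1–4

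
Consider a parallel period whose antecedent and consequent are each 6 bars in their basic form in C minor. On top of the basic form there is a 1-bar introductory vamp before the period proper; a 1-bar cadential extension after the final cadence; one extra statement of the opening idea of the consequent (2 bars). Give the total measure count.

16 measures

Basic parallel period: 6 + 6 = 12 bars.
12 (basic form) + 1 (introduction) + 1 (cadential extension) + 2 (extra statement) = 16.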